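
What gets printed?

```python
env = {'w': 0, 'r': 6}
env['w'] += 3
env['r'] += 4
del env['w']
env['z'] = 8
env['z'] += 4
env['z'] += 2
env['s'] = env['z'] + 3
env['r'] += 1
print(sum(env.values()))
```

42

env['w'] = 0+3 = 3 → {'w': 3, 'r': 6}
env['r'] = 6+4 = 10 → {'w': 3, 'r': 10}
del 'w' → {'r': 10}
env['z'] = 8 → {'r': 10, 'z': 8}
env['z'] = 8+4 = 12 → {'r': 10, 'z': 12}
env['z'] = 12+2 = 14 → {'r': 10, 'z': 14}
env['s'] = env['z']+3 = 17 → {'r': 10, 'z': 14, 's': 17}
env['r'] = 10+1 = 11 → {'r': 11, 'z': 14, 's': 17}
sum of values = 42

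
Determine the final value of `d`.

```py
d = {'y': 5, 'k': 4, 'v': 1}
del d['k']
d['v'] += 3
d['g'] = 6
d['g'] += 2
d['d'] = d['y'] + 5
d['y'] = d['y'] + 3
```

{'y': 8, 'v': 4, 'g': 8, 'd': 10}

del 'k' → {'y': 5, 'v': 1}
d['v'] = 1+3 = 4 → {'y': 5, 'v': 4}
d['g'] = 6 → {'y': 5, 'v': 4, 'g': 6}
d['g'] = 6+2 = 8 → {'y': 5, 'v': 4, 'g': 8}
d['d'] = d['y']+5 = 10 → {'y': 5, 'v': 4, 'g': 8, 'd': 10}
d['y'] = d['y']+3 = 8 → {'y': 8, 'v': 4, 'g': 8, 'd': 10}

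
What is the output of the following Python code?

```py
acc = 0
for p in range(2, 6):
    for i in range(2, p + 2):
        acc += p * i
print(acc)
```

193

p=2,i=2: acc = 0+4 = 4
p=2,i=3: acc = 4+6 = 10
p=3,i=2: acc = 10+6 = 16
p=3,i=3: acc = 16+9 = 25
p=3,i=4: acc = 25+12 = 37
p=4,i=2: acc = 37+8 = 45
p=4,i=3: acc = 45+12 = 57
p=4,i=4: acc = 57+16 = 73
p=4,i=5: acc = 73+20 = 93
p=5,i=2: acc = 93+10 = 103
p=5,i=3: acc = 103+15 = 118
p=5,i=4: acc = 118+20 = 138
p=5,i=5: acc = 138+25 = 163
p=5,i=6: acc = 163+30 = 193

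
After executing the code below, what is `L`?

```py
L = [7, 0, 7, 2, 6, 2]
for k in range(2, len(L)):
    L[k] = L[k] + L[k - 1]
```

[7, 0, 7, 9, 15, 17]

k=2: L[2] = 7+0 = 7 → [7, 0, 7, 2, 6, 2]
k=3: L[3] = 2+7 = 9 → [7, 0, 7, 9, 6, 2]
k=4: L[4] = 6+9 = 15 → [7, 0, 7, 9, 15, 2]
k=5: L[5] = 2+15 = 17 → [7, 0, 7, 9, 15, 17]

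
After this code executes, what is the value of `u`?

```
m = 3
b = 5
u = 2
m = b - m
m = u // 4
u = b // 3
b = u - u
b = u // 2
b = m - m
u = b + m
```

0

m = 5-3 = 2
m = 2//4 = 0
u = 5//3 = 1
b = 1-1 = 0
b = 1//2 = 0
b = 0-0 = 0
u = 0+0 = 0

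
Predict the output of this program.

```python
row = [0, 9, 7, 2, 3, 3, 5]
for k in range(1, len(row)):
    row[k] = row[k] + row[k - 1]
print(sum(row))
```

k=1: row[1] = 9+0 = 9 → [0, 9, 7, 2, 3, 3, 5]
k=2: row[2] = 7+9 = 16 → [0, 9, 16, 2, 3, 3, 5]
k=3: row[3] = 2+16 = 18 → [0, 9, 16, 18, 3, 3, 5]
k=4: row[4] = 3+18 = 21 → [0, 9, 16, 18, 21, 3, 5]
k=5: row[5] = 3+21 = 24 → [0, 9, 16, 18, 21, 24, 5]
k=6: row[6] = 5+24 = 29 → [0, 9, 16, 18, 21, 24, 29]
sum = 117

117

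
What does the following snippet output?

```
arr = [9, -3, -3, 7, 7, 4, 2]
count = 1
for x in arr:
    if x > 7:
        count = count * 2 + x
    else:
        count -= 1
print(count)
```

5

x=9: >7, count = 1*2+9 = 11
x=-3: not >7, count = 11-1 = 10
x=-3: not >7, count = 10-1 = 9
x=7: not >7, count = 9-1 = 8
x=7: not >7, count = 8-1 = 7
x=4: not >7, count = 7-1 = 6
x=2: not >7, count = 6-1 = 5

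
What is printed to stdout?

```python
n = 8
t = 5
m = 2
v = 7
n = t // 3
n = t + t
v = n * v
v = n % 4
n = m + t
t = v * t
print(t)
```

10

n = 5//3 = 1
n = 5+5 = 10
v = 10*7 = 70
v = 10%4 = 2
n = 2+5 = 7
t = 2*5 = 10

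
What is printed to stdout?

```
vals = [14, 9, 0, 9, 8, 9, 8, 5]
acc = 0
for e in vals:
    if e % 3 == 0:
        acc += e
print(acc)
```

27

e=14: not %3==0
e=9: %3==0, acc = 0+9 = 9
e=0: %3==0, acc = 9+0 = 9
e=9: %3==0, acc = 9+9 = 18
e=8: not %3==0
e=9: %3==0, acc = 18+9 = 27
e=8: not %3==0
e=5: not %3==0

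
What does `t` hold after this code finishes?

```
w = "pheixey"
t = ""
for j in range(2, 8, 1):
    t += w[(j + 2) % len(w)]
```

'xeyphe'

j=2: add w[4]='x' → 'x'
j=3: add w[5]='e' → 'xe'
j=4: add w[6]='y' → 'xey'
j=5: add w[0]='p' → 'xeyp'
j=6: add w[1]='h' → 'xeyph'
j=7: add w[2]='e' → 'xeyphe'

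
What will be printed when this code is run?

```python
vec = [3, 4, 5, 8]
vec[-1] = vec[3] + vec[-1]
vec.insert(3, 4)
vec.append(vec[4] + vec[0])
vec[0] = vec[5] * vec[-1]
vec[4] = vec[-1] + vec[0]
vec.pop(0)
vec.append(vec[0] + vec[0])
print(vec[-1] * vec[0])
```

vec[-1] = vec[3]+vec[-1] = 8+8 = 16 → [3, 4, 5, 16]
insert 4 at 3 → [3, 4, 5, 4, 16]
append vec[4]+vec[0] = 16+3 = 19 → [3, 4, 5, 4, 16, 19]
vec[0] = vec[5]*vec[-1] = 19*19 = 361 → [361, 4, 5, 4, 16, 19]
vec[4] = vec[-1]+vec[0] = 19+361 = 380 → [361, 4, 5, 4, 380, 19]
pop(0) removes 361 → [4, 5, 4, 380, 19]
append vec[0]+vec[0] = 4+4 = 8 → [4, 5, 4, 380, 19, 8]
vec[-1]*vec[0] = 8*4 = 32

32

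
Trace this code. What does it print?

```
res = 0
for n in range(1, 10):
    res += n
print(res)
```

45

n=1: res = 0+1 = 1
n=2: res = 1+2 = 3
n=3: res = 3+3 = 6
n=4: res = 6+4 = 10
n=5: res = 10+5 = 15
n=6: res = 15+6 = 21
n=7: res = 21+7 = 28
n=8: res = 28+8 = 36
n=9: res = 36+9 = 45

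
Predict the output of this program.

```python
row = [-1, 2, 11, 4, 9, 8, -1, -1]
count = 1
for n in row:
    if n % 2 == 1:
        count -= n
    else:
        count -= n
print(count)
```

n=-1: odd, count = 1-(-1) = 2
n=2: not odd, count = 2-2 = 0
n=11: odd, count = 0-11 = -11
n=4: not odd, count = (-11)-4 = -15
n=9: odd, count = (-15)-9 = -24
n=8: not odd, count = (-24)-8 = -32
n=-1: odd, count = (-32)-(-1) = -31
n=-1: odd, count = (-31)-(-1) = -30

-30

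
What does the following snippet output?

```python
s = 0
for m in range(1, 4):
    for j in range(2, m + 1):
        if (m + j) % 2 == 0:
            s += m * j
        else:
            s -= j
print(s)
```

m=2,j=2: even sum, s = 0+4 = 4
m=3,j=2: odd sum, s = 4-2 = 2
m=3,j=3: even sum, s = 2+9 = 11

11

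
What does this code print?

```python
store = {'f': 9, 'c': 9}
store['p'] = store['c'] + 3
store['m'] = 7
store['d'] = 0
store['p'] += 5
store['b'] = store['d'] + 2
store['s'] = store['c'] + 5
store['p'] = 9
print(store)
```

store['p'] = store['c']+3 = 12 → {'f': 9, 'c': 9, 'p': 12}
store['m'] = 7 → {'f': 9, 'c': 9, 'p': 12, 'm': 7}
store['d'] = 0 → {'f': 9, 'c': 9, 'p': 12, 'm': 7, 'd': 0}
store['p'] = 12+5 = 17 → {'f': 9, 'c': 9, 'p': 17, 'm': 7, 'd': 0}
store['b'] = store['d']+2 = 2 → {'f': 9, 'c': 9, 'p': 17, 'm': 7, 'd': 0, 'b': 2}
store['s'] = store['c']+5 = 14 → {'f': 9, 'c': 9, 'p': 17, 'm': 7, 'd': 0, 'b': 2, 's': 14}
store['p'] = 9 → {'f': 9, 'c': 9, 'p': 9, 'm': 7, 'd': 0, 'b': 2, 's': 14}

{'f': 9, 'c': 9, 'p': 9, 'm': 7, 'd': 0, 'b': 2, 's': 14}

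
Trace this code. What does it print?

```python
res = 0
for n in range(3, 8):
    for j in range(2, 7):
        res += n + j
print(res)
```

225

n=3,j=2: res = 0+5 = 5
n=3,j=3: res = 5+6 = 11
n=3,j=4: res = 11+7 = 18
n=3,j=5: res = 18+8 = 26
n=3,j=6: res = 26+9 = 35
n=4,j=2: res = 35+6 = 41
n=4,j=3: res = 41+7 = 48
n=4,j=4: res = 48+8 = 56
n=4,j=5: res = 56+9 = 65
n=4,j=6: res = 65+10 = 75
n=5,j=2: res = 75+7 = 82
n=5,j=3: res = 82+8 = 90
n=5,j=4: res = 90+9 = 99
n=5,j=5: res = 99+10 = 109
n=5,j=6: res = 109+11 = 120
n=6,j=2: res = 120+8 = 128
n=6,j=3: res = 128+9 = 137
n=6,j=4: res = 137+10 = 147
n=6,j=5: res = 147+11 = 158
n=6,j=6: res = 158+12 = 170
n=7,j=2: res = 170+9 = 179
n=7,j=3: res = 179+10 = 189
n=7,j=4: res = 189+11 = 200
n=7,j=5: res = 200+12 = 212
n=7,j=6: res = 212+13 = 225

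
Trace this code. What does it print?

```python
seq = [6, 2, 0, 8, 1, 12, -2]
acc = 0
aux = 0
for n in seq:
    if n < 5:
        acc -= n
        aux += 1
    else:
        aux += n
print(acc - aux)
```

-31

n=6: not <5; aux=6
n=2: <5, acc = 0-2 = -2; aux=7
n=0: <5, acc = (-2)-0 = -2; aux=8
n=8: not <5; aux=16
n=1: <5, acc = (-2)-1 = -3; aux=17
n=12: not <5; aux=29
n=-2: <5, acc = (-3)-(-2) = -1; aux=30
acc-aux = (-1)-30 = -31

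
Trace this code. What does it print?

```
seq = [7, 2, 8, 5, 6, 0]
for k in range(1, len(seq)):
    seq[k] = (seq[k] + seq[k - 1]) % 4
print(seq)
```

[7, 1, 1, 2, 0, 0]

k=1: seq[1] = (2+7)%4 = 1 → [7, 1, 8, 5, 6, 0]
k=2: seq[2] = (8+1)%4 = 1 → [7, 1, 1, 5, 6, 0]
k=3: seq[3] = (5+1)%4 = 2 → [7, 1, 1, 2, 6, 0]
k=4: seq[4] = (6+2)%4 = 0 → [7, 1, 1, 2, 0, 0]
k=5: seq[5] = (0+0)%4 = 0 → [7, 1, 1, 2, 0, 0]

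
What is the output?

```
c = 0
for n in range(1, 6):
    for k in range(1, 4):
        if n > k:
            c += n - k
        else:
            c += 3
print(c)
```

37

n=1,k=1: not 1>1, c = 0+3 = 3
n=1,k=2: not 1>2, c = 3+3 = 6
n=1,k=3: not 1>3, c = 6+3 = 9
n=2,k=1: 2>1, c = 9+1 = 10
n=2,k=2: not 2>2, c = 10+3 = 13
n=2,k=3: not 2>3, c = 13+3 = 16
n=3,k=1: 3>1, c = 16+2 = 18
n=3,k=2: 3>2, c = 18+1 = 19
n=3,k=3: not 3>3, c = 19+3 = 22
n=4,k=1: 4>1, c = 22+3 = 25
n=4,k=2: 4>2, c = 25+2 = 27
n=4,k=3: 4>3, c = 27+1 = 28
n=5,k=1: 5>1, c = 28+4 = 32
n=5,k=2: 5>2, c = 32+3 = 35
n=5,k=3: 5>3, c = 35+2 = 37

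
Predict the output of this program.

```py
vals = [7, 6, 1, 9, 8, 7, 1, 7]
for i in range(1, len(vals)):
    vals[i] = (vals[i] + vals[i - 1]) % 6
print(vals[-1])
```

i=1: vals[1] = (6+7)%6 = 1 → [7, 1, 1, 9, 8, 7, 1, 7]
i=2: vals[2] = (1+1)%6 = 2 → [7, 1, 2, 9, 8, 7, 1, 7]
i=3: vals[3] = (9+2)%6 = 5 → [7, 1, 2, 5, 8, 7, 1, 7]
i=4: vals[4] = (8+5)%6 = 1 → [7, 1, 2, 5, 1, 7, 1, 7]
i=5: vals[5] = (7+1)%6 = 2 → [7, 1, 2, 5, 1, 2, 1, 7]
i=6: vals[6] = (1+2)%6 = 3 → [7, 1, 2, 5, 1, 2, 3, 7]
i=7: vals[7] = (7+3)%6 = 4 → [7, 1, 2, 5, 1, 2, 3, 4]

4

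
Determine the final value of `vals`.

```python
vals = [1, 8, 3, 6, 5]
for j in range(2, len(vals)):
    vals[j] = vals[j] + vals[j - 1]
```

j=2: vals[2] = 3+8 = 11 → [1, 8, 11, 6, 5]
j=3: vals[3] = 6+11 = 17 → [1, 8, 11, 17, 5]
j=4: vals[4] = 5+17 = 22 → [1, 8, 11, 17, 22]

[1, 8, 11, 17, 22]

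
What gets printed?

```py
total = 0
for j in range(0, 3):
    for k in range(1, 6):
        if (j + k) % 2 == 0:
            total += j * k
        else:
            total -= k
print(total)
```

-3

j=0,k=1: odd sum, total = 0-1 = -1
j=0,k=2: even sum, total = (-1)+0 = -1
j=0,k=3: odd sum, total = (-1)-3 = -4
j=0,k=4: even sum, total = (-4)+0 = -4
j=0,k=5: odd sum, total = (-4)-5 = -9
j=1,k=1: even sum, total = (-9)+1 = -8
j=1,k=2: odd sum, total = (-8)-2 = -10
j=1,k=3: even sum, total = (-10)+3 = -7
j=1,k=4: odd sum, total = (-7)-4 = -11
j=1,k=5: even sum, total = (-11)+5 = -6
j=2,k=1: odd sum, total = (-6)-1 = -7
j=2,k=2: even sum, total = (-7)+4 = -3
j=2,k=3: odd sum, total = (-3)-3 = -6
j=2,k=4: even sum, total = (-6)+8 = 2
j=2,k=5: odd sum, total = 2-5 = -3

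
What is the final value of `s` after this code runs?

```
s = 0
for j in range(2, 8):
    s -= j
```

-27

j=2: s = 0-2 = -2
j=3: s = (-2)-3 = -5
j=4: s = (-5)-4 = -9
j=5: s = (-9)-5 = -14
j=6: s = (-14)-6 = -20
j=7: s = (-20)-7 = -27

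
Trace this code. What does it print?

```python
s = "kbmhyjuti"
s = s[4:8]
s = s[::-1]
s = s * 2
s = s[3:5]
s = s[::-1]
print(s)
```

ty

slice [4:8] → 'yjut'
reverse → 'tujy'
repeat ×2 → 'tujytujy'
slice [3:5] → 'yt'
reverse → 'ty'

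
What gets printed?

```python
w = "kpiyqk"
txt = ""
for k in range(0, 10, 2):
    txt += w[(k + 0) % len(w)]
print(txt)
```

k=0: add w[0]='k' → 'k'
k=2: add w[2]='i' → 'ki'
k=4: add w[4]='q' → 'kiq'
k=6: add w[0]='k' → 'kiqk'
k=8: add w[2]='i' → 'kiqki'

kiqki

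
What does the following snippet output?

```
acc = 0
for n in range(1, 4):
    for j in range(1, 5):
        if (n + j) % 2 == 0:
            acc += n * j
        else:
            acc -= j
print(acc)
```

12

n=1,j=1: even sum, acc = 0+1 = 1
n=1,j=2: odd sum, acc = 1-2 = -1
n=1,j=3: even sum, acc = (-1)+3 = 2
n=1,j=4: odd sum, acc = 2-4 = -2
n=2,j=1: odd sum, acc = (-2)-1 = -3
n=2,j=2: even sum, acc = (-3)+4 = 1
n=2,j=3: odd sum, acc = 1-3 = -2
n=2,j=4: even sum, acc = (-2)+8 = 6
n=3,j=1: even sum, acc = 6+3 = 9
n=3,j=2: odd sum, acc = 9-2 = 7
n=3,j=3: even sum, acc = 7+9 = 16
n=3,j=4: odd sum, acc = 16-4 = 12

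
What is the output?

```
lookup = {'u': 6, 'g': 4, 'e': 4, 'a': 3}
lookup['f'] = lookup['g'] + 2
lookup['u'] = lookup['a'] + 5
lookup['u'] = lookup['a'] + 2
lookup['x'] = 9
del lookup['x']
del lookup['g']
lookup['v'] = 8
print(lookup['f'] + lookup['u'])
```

lookup['f'] = lookup['g']+2 = 6 → {'u': 6, 'g': 4, 'e': 4, 'a': 3, 'f': 6}
lookup['u'] = lookup['a']+5 = 8 → {'u': 8, 'g': 4, 'e': 4, 'a': 3, 'f': 6}
lookup['u'] = lookup['a']+2 = 5 → {'u': 5, 'g': 4, 'e': 4, 'a': 3, 'f': 6}
lookup['x'] = 9 → {'u': 5, 'g': 4, 'e': 4, 'a': 3, 'f': 6, 'x': 9}
del 'x' → {'u': 5, 'g': 4, 'e': 4, 'a': 3, 'f': 6}
del 'g' → {'u': 5, 'e': 4, 'a': 3, 'f': 6}
lookup['v'] = 8 → {'u': 5, 'e': 4, 'a': 3, 'f': 6, 'v': 8}
lookup['f']+lookup['u'] = 6+5 = 11

11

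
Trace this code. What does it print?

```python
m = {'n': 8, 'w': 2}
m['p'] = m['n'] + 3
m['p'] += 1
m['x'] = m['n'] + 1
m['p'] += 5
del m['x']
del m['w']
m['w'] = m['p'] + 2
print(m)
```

{'n': 8, 'p': 17, 'w': 19}

m['p'] = m['n']+3 = 11 → {'n': 8, 'w': 2, 'p': 11}
m['p'] = 11+1 = 12 → {'n': 8, 'w': 2, 'p': 12}
m['x'] = m['n']+1 = 9 → {'n': 8, 'w': 2, 'p': 12, 'x': 9}
m['p'] = 12+5 = 17 → {'n': 8, 'w': 2, 'p': 17, 'x': 9}
del 'x' → {'n': 8, 'w': 2, 'p': 17}
del 'w' → {'n': 8, 'p': 17}
m['w'] = m['p']+2 = 19 → {'n': 8, 'p': 17, 'w': 19}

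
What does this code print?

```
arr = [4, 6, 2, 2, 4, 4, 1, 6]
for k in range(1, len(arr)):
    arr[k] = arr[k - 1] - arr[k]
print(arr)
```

[4, -2, -4, -6, -10, -14, -15, -21]

k=1: arr[1] = 4-6 = -2 → [4, -2, 2, 2, 4, 4, 1, 6]
k=2: arr[2] = (-2)-2 = -4 → [4, -2, -4, 2, 4, 4, 1, 6]
k=3: arr[3] = (-4)-2 = -6 → [4, -2, -4, -6, 4, 4, 1, 6]
k=4: arr[4] = (-6)-4 = -10 → [4, -2, -4, -6, -10, 4, 1, 6]
k=5: arr[5] = (-10)-4 = -14 → [4, -2, -4, -6, -10, -14, 1, 6]
k=6: arr[6] = (-14)-1 = -15 → [4, -2, -4, -6, -10, -14, -15, 6]
k=7: arr[7] = (-15)-6 = -21 → [4, -2, -4, -6, -10, -14, -15, -21]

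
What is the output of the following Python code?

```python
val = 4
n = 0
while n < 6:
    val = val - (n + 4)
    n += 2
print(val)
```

-14

n=0: val = 4-4 = 0
n=2: val = 0-6 = -6
n=4: val = (-6)-8 = -14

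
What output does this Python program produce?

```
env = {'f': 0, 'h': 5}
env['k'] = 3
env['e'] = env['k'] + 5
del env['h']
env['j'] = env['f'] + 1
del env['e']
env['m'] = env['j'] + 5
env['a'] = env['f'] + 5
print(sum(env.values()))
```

15

env['k'] = 3 → {'f': 0, 'h': 5, 'k': 3}
env['e'] = env['k']+5 = 8 → {'f': 0, 'h': 5, 'k': 3, 'e': 8}
del 'h' → {'f': 0, 'k': 3, 'e': 8}
env['j'] = env['f']+1 = 1 → {'f': 0, 'k': 3, 'e': 8, 'j': 1}
del 'e' → {'f': 0, 'k': 3, 'j': 1}
env['m'] = env['j']+5 = 6 → {'f': 0, 'k': 3, 'j': 1, 'm': 6}
env['a'] = env['f']+5 = 5 → {'f': 0, 'k': 3, 'j': 1, 'm': 6, 'a': 5}
sum of values = 15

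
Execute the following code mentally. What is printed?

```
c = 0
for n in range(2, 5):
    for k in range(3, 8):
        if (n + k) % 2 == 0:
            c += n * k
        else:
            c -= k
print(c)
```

65

n=2,k=3: odd sum, c = 0-3 = -3
n=2,k=4: even sum, c = (-3)+8 = 5
n=2,k=5: odd sum, c = 5-5 = 0
n=2,k=6: even sum, c = 0+12 = 12
n=2,k=7: odd sum, c = 12-7 = 5
n=3,k=3: even sum, c = 5+9 = 14
n=3,k=4: odd sum, c = 14-4 = 10
n=3,k=5: even sum, c = 10+15 = 25
n=3,k=6: odd sum, c = 25-6 = 19
n=3,k=7: even sum, c = 19+21 = 40
n=4,k=3: odd sum, c = 40-3 = 37
n=4,k=4: even sum, c = 37+16 = 53
n=4,k=5: odd sum, c = 53-5 = 48
n=4,k=6: even sum, c = 48+24 = 72
n=4,k=7: odd sum, c = 72-7 = 65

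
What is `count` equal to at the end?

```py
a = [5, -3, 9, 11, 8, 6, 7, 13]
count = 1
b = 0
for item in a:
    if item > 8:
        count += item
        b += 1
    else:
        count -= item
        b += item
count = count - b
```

item=5: not >8, count = 1-5 = -4; b=5
item=-3: not >8, count = (-4)-(-3) = -1; b=2
item=9: >8, count = (-1)+9 = 8; b=3
item=11: >8, count = 8+11 = 19; b=4
item=8: not >8, count = 19-8 = 11; b=12
item=6: not >8, count = 11-6 = 5; b=18
item=7: not >8, count = 5-7 = -2; b=25
item=13: >8, count = (-2)+13 = 11; b=26
count-b = 11-26 = -15

-15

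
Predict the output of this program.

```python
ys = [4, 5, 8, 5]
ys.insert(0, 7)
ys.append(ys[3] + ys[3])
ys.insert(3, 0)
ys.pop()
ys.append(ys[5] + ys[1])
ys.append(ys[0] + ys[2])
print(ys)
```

insert 7 at 0 → [7, 4, 5, 8, 5]
append ys[3]+ys[3] = 8+8 = 16 → [7, 4, 5, 8, 5, 16]
insert 0 at 3 → [7, 4, 5, 0, 8, 5, 16]
pop() removes 16 → [7, 4, 5, 0, 8, 5]
append ys[5]+ys[1] = 5+4 = 9 → [7, 4, 5, 0, 8, 5, 9]
append ys[0]+ys[2] = 7+5 = 12 → [7, 4, 5, 0, 8, 5, 9, 12]

[7, 4, 5, 0, 8, 5, 9, 12]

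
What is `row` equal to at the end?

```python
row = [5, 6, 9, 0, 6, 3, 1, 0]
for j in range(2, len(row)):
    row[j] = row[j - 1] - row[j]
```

[5, 6, -3, -3, -9, -12, -13, -13]

j=2: row[2] = 6-9 = -3 → [5, 6, -3, 0, 6, 3, 1, 0]
j=3: row[3] = (-3)-0 = -3 → [5, 6, -3, -3, 6, 3, 1, 0]
j=4: row[4] = (-3)-6 = -9 → [5, 6, -3, -3, -9, 3, 1, 0]
j=5: row[5] = (-9)-3 = -12 → [5, 6, -3, -3, -9, -12, 1, 0]
j=6: row[6] = (-12)-1 = -13 → [5, 6, -3, -3, -9, -12, -13, 0]
j=7: row[7] = (-13)-0 = -13 → [5, 6, -3, -3, -9, -12, -13, -13]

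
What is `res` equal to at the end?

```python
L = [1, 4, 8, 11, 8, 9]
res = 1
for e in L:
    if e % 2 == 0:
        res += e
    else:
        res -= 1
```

18

e=1: not even, res = 1-1 = 0
e=4: even, res = 0+4 = 4
e=8: even, res = 4+8 = 12
e=11: not even, res = 12-1 = 11
e=8: even, res = 11+8 = 19
e=9: not even, res = 19-1 = 18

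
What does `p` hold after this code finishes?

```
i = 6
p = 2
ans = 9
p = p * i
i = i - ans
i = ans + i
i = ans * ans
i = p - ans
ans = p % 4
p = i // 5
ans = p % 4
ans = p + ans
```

0

p = 2*6 = 12
i = 6-9 = -3
i = 9+(-3) = 6
i = 9*9 = 81
i = 12-9 = 3
ans = 12%4 = 0
p = 3//5 = 0
ans = 0%4 = 0
ans = 0+0 = 0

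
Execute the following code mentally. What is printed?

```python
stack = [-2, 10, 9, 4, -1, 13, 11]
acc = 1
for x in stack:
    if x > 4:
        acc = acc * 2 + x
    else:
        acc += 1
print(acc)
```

193

x=-2: not >4, acc = 1+1 = 2
x=10: >4, acc = 2*2+10 = 14
x=9: >4, acc = 14*2+9 = 37
x=4: not >4, acc = 37+1 = 38
x=-1: not >4, acc = 38+1 = 39
x=13: >4, acc = 39*2+13 = 91
x=11: >4, acc = 91*2+11 = 193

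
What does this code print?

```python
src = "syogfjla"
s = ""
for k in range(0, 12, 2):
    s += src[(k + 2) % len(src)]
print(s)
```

k=0: add src[2]='o' → 'o'
k=2: add src[4]='f' → 'of'
k=4: add src[6]='l' → 'ofl'
k=6: add src[0]='s' → 'ofls'
k=8: add src[2]='o' → 'oflso'
k=10: add src[4]='f' → 'oflsof'

oflsof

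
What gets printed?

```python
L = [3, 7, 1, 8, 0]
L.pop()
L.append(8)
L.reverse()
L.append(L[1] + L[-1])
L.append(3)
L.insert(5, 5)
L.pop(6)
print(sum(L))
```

pop() removes 0 → [3, 7, 1, 8]
append 8 → [3, 7, 1, 8, 8]
reverse → [8, 8, 1, 7, 3]
append L[1]+L[-1] = 8+3 = 11 → [8, 8, 1, 7, 3, 11]
append 3 → [8, 8, 1, 7, 3, 11, 3]
insert 5 at 5 → [8, 8, 1, 7, 3, 5, 11, 3]
pop(6) removes 11 → [8, 8, 1, 7, 3, 5, 3]
sum = 35

35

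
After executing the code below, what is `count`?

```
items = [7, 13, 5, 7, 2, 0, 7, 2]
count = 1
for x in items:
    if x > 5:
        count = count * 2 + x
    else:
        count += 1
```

154

x=7: >5, count = 1*2+7 = 9
x=13: >5, count = 9*2+13 = 31
x=5: not >5, count = 31+1 = 32
x=7: >5, count = 32*2+7 = 71
x=2: not >5, count = 71+1 = 72
x=0: not >5, count = 72+1 = 73
x=7: >5, count = 73*2+7 = 153
x=2: not >5, count = 153+1 = 154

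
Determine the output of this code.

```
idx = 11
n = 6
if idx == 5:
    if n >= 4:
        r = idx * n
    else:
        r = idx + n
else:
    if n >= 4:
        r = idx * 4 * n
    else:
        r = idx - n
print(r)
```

264

idx=11, n=6
idx == 5 is False; n >= 4 is True
→ r = idx * 4 * n = 264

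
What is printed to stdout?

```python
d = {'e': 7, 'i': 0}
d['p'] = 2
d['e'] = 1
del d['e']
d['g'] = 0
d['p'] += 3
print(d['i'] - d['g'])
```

0

d['p'] = 2 → {'e': 7, 'i': 0, 'p': 2}
d['e'] = 1 → {'e': 1, 'i': 0, 'p': 2}
del 'e' → {'i': 0, 'p': 2}
d['g'] = 0 → {'i': 0, 'p': 2, 'g': 0}
d['p'] = 2+3 = 5 → {'i': 0, 'p': 5, 'g': 0}
d['i']-d['g'] = 0-0 = 0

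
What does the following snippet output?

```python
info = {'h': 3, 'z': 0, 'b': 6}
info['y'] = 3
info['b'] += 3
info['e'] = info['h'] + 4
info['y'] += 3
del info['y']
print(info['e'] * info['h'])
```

info['y'] = 3 → {'h': 3, 'z': 0, 'b': 6, 'y': 3}
info['b'] = 6+3 = 9 → {'h': 3, 'z': 0, 'b': 9, 'y': 3}
info['e'] = info['h']+4 = 7 → {'h': 3, 'z': 0, 'b': 9, 'y': 3, 'e': 7}
info['y'] = 3+3 = 6 → {'h': 3, 'z': 0, 'b': 9, 'y': 6, 'e': 7}
del 'y' → {'h': 3, 'z': 0, 'b': 9, 'e': 7}
info['e']*info['h'] = 7*3 = 21

21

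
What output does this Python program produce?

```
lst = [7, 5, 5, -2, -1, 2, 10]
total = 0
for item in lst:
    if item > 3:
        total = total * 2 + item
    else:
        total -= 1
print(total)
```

item=7: >3, total = 0*2+7 = 7
item=5: >3, total = 7*2+5 = 19
item=5: >3, total = 19*2+5 = 43
item=-2: not >3, total = 43-1 = 42
item=-1: not >3, total = 42-1 = 41
item=2: not >3, total = 41-1 = 40
item=10: >3, total = 40*2+10 = 90

90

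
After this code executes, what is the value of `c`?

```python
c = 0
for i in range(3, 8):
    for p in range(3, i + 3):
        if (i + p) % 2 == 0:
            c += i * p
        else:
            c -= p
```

i=3,p=3: even sum, c = 0+9 = 9
i=3,p=4: odd sum, c = 9-4 = 5
i=3,p=5: even sum, c = 5+15 = 20
i=4,p=3: odd sum, c = 20-3 = 17
i=4,p=4: even sum, c = 17+16 = 33
i=4,p=5: odd sum, c = 33-5 = 28
i=4,p=6: even sum, c = 28+24 = 52
i=5,p=3: even sum, c = 52+15 = 67
i=5,p=4: odd sum, c = 67-4 = 63
i=5,p=5: even sum, c = 63+25 = 88
i=5,p=6: odd sum, c = 88-6 = 82
i=5,p=7: even sum, c = 82+35 = 117
i=6,p=3: odd sum, c = 117-3 = 114
i=6,p=4: even sum, c = 114+24 = 138
i=6,p=5: odd sum, c = 138-5 = 133
i=6,p=6: even sum, c = 133+36 = 169
i=6,p=7: odd sum, c = 169-7 = 162
i=6,p=8: even sum, c = 162+48 = 210
i=7,p=3: even sum, c = 210+21 = 231
i=7,p=4: odd sum, c = 231-4 = 227
i=7,p=5: even sum, c = 227+35 = 262
i=7,p=6: odd sum, c = 262-6 = 256
i=7,p=7: even sum, c = 256+49 = 305
i=7,p=8: odd sum, c = 305-8 = 297
i=7,p=9: even sum, c = 297+63 = 360

360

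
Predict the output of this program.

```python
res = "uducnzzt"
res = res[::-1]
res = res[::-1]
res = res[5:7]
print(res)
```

zz

reverse → 'tzzncudu'
reverse → 'uducnzzt'
slice [5:7] → 'zz'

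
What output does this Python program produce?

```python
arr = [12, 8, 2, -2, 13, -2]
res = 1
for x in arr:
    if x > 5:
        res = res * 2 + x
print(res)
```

85

x=12: >5, res = 1*2+12 = 14
x=8: >5, res = 14*2+8 = 36
x=2: not >5
x=-2: not >5
x=13: >5, res = 36*2+13 = 85
x=-2: not >5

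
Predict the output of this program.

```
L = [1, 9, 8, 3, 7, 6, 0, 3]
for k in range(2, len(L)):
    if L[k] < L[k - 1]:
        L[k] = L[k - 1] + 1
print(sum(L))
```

k=2: 8<9, L[2] = 9+1 = 10 → [1, 9, 10, 3, 7, 6, 0, 3]
k=3: 3<10, L[3] = 10+1 = 11 → [1, 9, 10, 11, 7, 6, 0, 3]
k=4: 7<11, L[4] = 11+1 = 12 → [1, 9, 10, 11, 12, 6, 0, 3]
k=5: 6<12, L[5] = 12+1 = 13 → [1, 9, 10, 11, 12, 13, 0, 3]
k=6: 0<13, L[6] = 13+1 = 14 → [1, 9, 10, 11, 12, 13, 14, 3]
k=7: 3<14, L[7] = 14+1 = 15 → [1, 9, 10, 11, 12, 13, 14, 15]
sum = 85

85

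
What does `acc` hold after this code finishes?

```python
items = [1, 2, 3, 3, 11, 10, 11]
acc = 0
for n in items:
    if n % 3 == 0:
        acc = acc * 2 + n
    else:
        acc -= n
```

-35

n=1: not %3==0, acc = 0-1 = -1
n=2: not %3==0, acc = (-1)-2 = -3
n=3: %3==0, acc = (-3)*2+3 = -3
n=3: %3==0, acc = (-3)*2+3 = -3
n=11: not %3==0, acc = (-3)-11 = -14
n=10: not %3==0, acc = (-14)-10 = -24
n=11: not %3==0, acc = (-24)-11 = -35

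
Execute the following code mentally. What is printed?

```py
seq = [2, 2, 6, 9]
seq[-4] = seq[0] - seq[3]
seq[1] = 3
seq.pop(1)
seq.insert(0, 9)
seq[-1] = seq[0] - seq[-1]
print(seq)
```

seq[-4] = seq[0]-seq[3] = 2-9 = -7 → [-7, 2, 6, 9]
seq[1] = 3 → [-7, 3, 6, 9]
pop(1) removes 3 → [-7, 6, 9]
insert 9 at 0 → [9, -7, 6, 9]
seq[-1] = seq[0]-seq[-1] = 9-9 = 0 → [9, -7, 6, 0]

[9, -7, 6, 0]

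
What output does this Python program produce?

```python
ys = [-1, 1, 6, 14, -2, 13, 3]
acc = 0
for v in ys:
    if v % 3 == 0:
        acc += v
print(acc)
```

9

v=-1: not %3==0
v=1: not %3==0
v=6: %3==0, acc = 0+6 = 6
v=14: not %3==0
v=-2: not %3==0
v=13: not %3==0
v=3: %3==0, acc = 6+3 = 9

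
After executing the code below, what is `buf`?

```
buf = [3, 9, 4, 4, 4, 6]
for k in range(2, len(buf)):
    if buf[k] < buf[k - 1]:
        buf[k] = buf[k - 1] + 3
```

k=2: 4<9, buf[2] = 9+3 = 12 → [3, 9, 12, 4, 4, 6]
k=3: 4<12, buf[3] = 12+3 = 15 → [3, 9, 12, 15, 4, 6]
k=4: 4<15, buf[4] = 15+3 = 18 → [3, 9, 12, 15, 18, 6]
k=5: 6<18, buf[5] = 18+3 = 21 → [3, 9, 12, 15, 18, 21]

[3, 9, 12, 15, 18, 21]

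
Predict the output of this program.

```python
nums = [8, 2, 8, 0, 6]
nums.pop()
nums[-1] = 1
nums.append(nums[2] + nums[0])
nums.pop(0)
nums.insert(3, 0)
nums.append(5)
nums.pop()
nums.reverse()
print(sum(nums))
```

27

pop() removes 6 → [8, 2, 8, 0]
nums[-1] = 1 → [8, 2, 8, 1]
append nums[2]+nums[0] = 8+8 = 16 → [8, 2, 8, 1, 16]
pop(0) removes 8 → [2, 8, 1, 16]
insert 0 at 3 → [2, 8, 1, 0, 16]
append 5 → [2, 8, 1, 0, 16, 5]
pop() removes 5 → [2, 8, 1, 0, 16]
reverse → [16, 0, 1, 8, 2]
sum = 27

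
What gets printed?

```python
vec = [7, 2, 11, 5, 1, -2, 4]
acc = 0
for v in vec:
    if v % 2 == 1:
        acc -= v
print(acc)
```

v=7: odd, acc = 0-7 = -7
v=2: not odd
v=11: odd, acc = (-7)-11 = -18
v=5: odd, acc = (-18)-5 = -23
v=1: odd, acc = (-23)-1 = -24
v=-2: not odd
v=4: not odd

-24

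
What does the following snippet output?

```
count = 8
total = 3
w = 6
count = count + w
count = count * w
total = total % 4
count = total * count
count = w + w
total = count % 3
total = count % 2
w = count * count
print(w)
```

144

count = 8+6 = 14
count = 14*6 = 84
total = 3%4 = 3
count = 3*84 = 252
count = 6+6 = 12
total = 12%3 = 0
total = 12%2 = 0
w = 12*12 = 144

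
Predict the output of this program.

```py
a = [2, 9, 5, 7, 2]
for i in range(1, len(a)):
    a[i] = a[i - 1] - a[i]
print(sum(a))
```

i=1: a[1] = 2-9 = -7 → [2, -7, 5, 7, 2]
i=2: a[2] = (-7)-5 = -12 → [2, -7, -12, 7, 2]
i=3: a[3] = (-12)-7 = -19 → [2, -7, -12, -19, 2]
i=4: a[4] = (-19)-2 = -21 → [2, -7, -12, -19, -21]
sum = -57

-57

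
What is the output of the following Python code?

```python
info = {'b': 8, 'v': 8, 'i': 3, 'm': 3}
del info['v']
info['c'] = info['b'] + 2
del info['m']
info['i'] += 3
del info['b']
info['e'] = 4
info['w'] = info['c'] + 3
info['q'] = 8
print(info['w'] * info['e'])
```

52

del 'v' → {'b': 8, 'i': 3, 'm': 3}
info['c'] = info['b']+2 = 10 → {'b': 8, 'i': 3, 'm': 3, 'c': 10}
del 'm' → {'b': 8, 'i': 3, 'c': 10}
info['i'] = 3+3 = 6 → {'b': 8, 'i': 6, 'c': 10}
del 'b' → {'i': 6, 'c': 10}
info['e'] = 4 → {'i': 6, 'c': 10, 'e': 4}
info['w'] = info['c']+3 = 13 → {'i': 6, 'c': 10, 'e': 4, 'w': 13}
info['q'] = 8 → {'i': 6, 'c': 10, 'e': 4, 'w': 13, 'q': 8}
info['w']*info['e'] = 13*4 = 52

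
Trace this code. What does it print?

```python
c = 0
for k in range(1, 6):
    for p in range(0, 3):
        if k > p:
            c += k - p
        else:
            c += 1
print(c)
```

34

k=1,p=0: 1>0, c = 0+1 = 1
k=1,p=1: not 1>1, c = 1+1 = 2
k=1,p=2: not 1>2, c = 2+1 = 3
k=2,p=0: 2>0, c = 3+2 = 5
k=2,p=1: 2>1, c = 5+1 = 6
k=2,p=2: not 2>2, c = 6+1 = 7
k=3,p=0: 3>0, c = 7+3 = 10
k=3,p=1: 3>1, c = 10+2 = 12
k=3,p=2: 3>2, c = 12+1 = 13
k=4,p=0: 4>0, c = 13+4 = 17
k=4,p=1: 4>1, c = 17+3 = 20
k=4,p=2: 4>2, c = 20+2 = 22
k=5,p=0: 5>0, c = 22+5 = 27
k=5,p=1: 5>1, c = 27+4 = 31
k=5,p=2: 5>2, c = 31+3 = 34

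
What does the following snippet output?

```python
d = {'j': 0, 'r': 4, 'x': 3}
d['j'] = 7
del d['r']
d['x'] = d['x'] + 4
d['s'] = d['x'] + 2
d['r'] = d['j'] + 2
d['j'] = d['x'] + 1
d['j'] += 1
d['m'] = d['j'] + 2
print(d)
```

{'j': 9, 'x': 7, 's': 9, 'r': 9, 'm': 11}

d['j'] = 7 → {'j': 7, 'r': 4, 'x': 3}
del 'r' → {'j': 7, 'x': 3}
d['x'] = d['x']+4 = 7 → {'j': 7, 'x': 7}
d['s'] = d['x']+2 = 9 → {'j': 7, 'x': 7, 's': 9}
d['r'] = d['j']+2 = 9 → {'j': 7, 'x': 7, 's': 9, 'r': 9}
d['j'] = d['x']+1 = 8 → {'j': 8, 'x': 7, 's': 9, 'r': 9}
d['j'] = 8+1 = 9 → {'j': 9, 'x': 7, 's': 9, 'r': 9}
d['m'] = d['j']+2 = 11 → {'j': 9, 'x': 7, 's': 9, 'r': 9, 'm': 11}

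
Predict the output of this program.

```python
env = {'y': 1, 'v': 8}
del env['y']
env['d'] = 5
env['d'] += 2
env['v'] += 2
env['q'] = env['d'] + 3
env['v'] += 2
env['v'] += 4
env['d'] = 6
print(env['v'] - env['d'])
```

10

del 'y' → {'v': 8}
env['d'] = 5 → {'v': 8, 'd': 5}
env['d'] = 5+2 = 7 → {'v': 8, 'd': 7}
env['v'] = 8+2 = 10 → {'v': 10, 'd': 7}
env['q'] = env['d']+3 = 10 → {'v': 10, 'd': 7, 'q': 10}
env['v'] = 10+2 = 12 → {'v': 12, 'd': 7, 'q': 10}
env['v'] = 12+4 = 16 → {'v': 16, 'd': 7, 'q': 10}
env['d'] = 6 → {'v': 16, 'd': 6, 'q': 10}
env['v']-env['d'] = 16-6 = 10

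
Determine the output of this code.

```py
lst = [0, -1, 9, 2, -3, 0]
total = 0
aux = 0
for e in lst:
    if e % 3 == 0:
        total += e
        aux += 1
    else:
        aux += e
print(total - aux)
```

e=0: %3==0, total = 0+0 = 0; aux=1
e=-1: not %3==0; aux=0
e=9: %3==0, total = 0+9 = 9; aux=1
e=2: not %3==0; aux=3
e=-3: %3==0, total = 9+(-3) = 6; aux=4
e=0: %3==0, total = 6+0 = 6; aux=5
total-aux = 6-5 = 1

1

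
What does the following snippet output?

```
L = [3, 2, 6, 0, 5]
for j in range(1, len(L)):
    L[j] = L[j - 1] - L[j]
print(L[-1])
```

-10

j=1: L[1] = 3-2 = 1 → [3, 1, 6, 0, 5]
j=2: L[2] = 1-6 = -5 → [3, 1, -5, 0, 5]
j=3: L[3] = (-5)-0 = -5 → [3, 1, -5, -5, 5]
j=4: L[4] = (-5)-5 = -10 → [3, 1, -5, -5, -10]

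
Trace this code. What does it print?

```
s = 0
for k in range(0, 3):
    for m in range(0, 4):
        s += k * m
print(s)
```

18

k=0,m=0: s = 0+0 = 0
k=0,m=1: s = 0+0 = 0
k=0,m=2: s = 0+0 = 0
k=0,m=3: s = 0+0 = 0
k=1,m=0: s = 0+0 = 0
k=1,m=1: s = 0+1 = 1
k=1,m=2: s = 1+2 = 3
k=1,m=3: s = 3+3 = 6
k=2,m=0: s = 6+0 = 6
k=2,m=1: s = 6+2 = 8
k=2,m=2: s = 8+4 = 12
k=2,m=3: s = 12+6 = 18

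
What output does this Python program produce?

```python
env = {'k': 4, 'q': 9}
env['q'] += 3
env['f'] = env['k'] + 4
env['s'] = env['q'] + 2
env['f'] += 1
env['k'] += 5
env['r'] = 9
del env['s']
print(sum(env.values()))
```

39

env['q'] = 9+3 = 12 → {'k': 4, 'q': 12}
env['f'] = env['k']+4 = 8 → {'k': 4, 'q': 12, 'f': 8}
env['s'] = env['q']+2 = 14 → {'k': 4, 'q': 12, 'f': 8, 's': 14}
env['f'] = 8+1 = 9 → {'k': 4, 'q': 12, 'f': 9, 's': 14}
env['k'] = 4+5 = 9 → {'k': 9, 'q': 12, 'f': 9, 's': 14}
env['r'] = 9 → {'k': 9, 'q': 12, 'f': 9, 's': 14, 'r': 9}
del 's' → {'k': 9, 'q': 12, 'f': 9, 'r': 9}
sum of values = 39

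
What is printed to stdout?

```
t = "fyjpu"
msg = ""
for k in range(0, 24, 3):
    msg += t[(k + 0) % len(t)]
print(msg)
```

k=0: add t[0]='f' → 'f'
k=3: add t[3]='p' → 'fp'
k=6: add t[1]='y' → 'fpy'
k=9: add t[4]='u' → 'fpyu'
k=12: add t[2]='j' → 'fpyuj'
k=15: add t[0]='f' → 'fpyujf'
k=18: add t[3]='p' → 'fpyujfp'
k=21: add t[1]='y' → 'fpyujfpy'

fpyujfpy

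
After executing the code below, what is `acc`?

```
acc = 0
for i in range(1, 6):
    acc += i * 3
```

i=1: acc = 0+1*3 = 3
i=2: acc = 3+2*3 = 9
i=3: acc = 9+3*3 = 18
i=4: acc = 18+4*3 = 30
i=5: acc = 30+5*3 = 45

45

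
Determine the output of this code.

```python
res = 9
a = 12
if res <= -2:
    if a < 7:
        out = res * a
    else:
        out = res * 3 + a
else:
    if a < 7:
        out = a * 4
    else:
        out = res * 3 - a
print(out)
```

res=9, a=12
res <= -2 is False; a < 7 is False
→ out = res * 3 - a = 15

15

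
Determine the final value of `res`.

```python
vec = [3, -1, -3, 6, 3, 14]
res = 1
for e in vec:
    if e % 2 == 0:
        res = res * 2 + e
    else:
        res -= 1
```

e=3: not even, res = 1-1 = 0
e=-1: not even, res = 0-1 = -1
e=-3: not even, res = (-1)-1 = -2
e=6: even, res = (-2)*2+6 = 2
e=3: not even, res = 2-1 = 1
e=14: even, res = 1*2+14 = 16

16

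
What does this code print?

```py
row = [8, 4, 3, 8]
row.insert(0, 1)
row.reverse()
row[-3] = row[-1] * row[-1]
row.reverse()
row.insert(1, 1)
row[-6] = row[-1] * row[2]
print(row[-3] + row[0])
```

65

insert 1 at 0 → [1, 8, 4, 3, 8]
reverse → [8, 3, 4, 8, 1]
row[-3] = row[-1]*row[-1] = 1*1 = 1 → [8, 3, 1, 8, 1]
reverse → [1, 8, 1, 3, 8]
insert 1 at 1 → [1, 1, 8, 1, 3, 8]
row[-6] = row[-1]*row[2] = 8*8 = 64 → [64, 1, 8, 1, 3, 8]
row[-3]+row[0] = 1+64 = 65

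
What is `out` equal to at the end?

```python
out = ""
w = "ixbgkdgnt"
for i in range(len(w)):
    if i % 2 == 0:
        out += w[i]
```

'ibkgt'

i=0: add 'i' → 'i'
i=1: skip
i=2: add 'b' → 'ib'
i=3: skip
i=4: add 'k' → 'ibk'
i=5: skip
i=6: add 'g' → 'ibkg'
i=7: skip
i=8: add 't' → 'ibkgt'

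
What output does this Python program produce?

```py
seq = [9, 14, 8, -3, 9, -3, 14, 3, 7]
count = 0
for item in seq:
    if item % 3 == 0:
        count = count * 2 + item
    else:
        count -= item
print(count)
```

-234

item=9: %3==0, count = 0*2+9 = 9
item=14: not %3==0, count = 9-14 = -5
item=8: not %3==0, count = (-5)-8 = -13
item=-3: %3==0, count = (-13)*2+(-3) = -29
item=9: %3==0, count = (-29)*2+9 = -49
item=-3: %3==0, count = (-49)*2+(-3) = -101
item=14: not %3==0, count = (-101)-14 = -115
item=3: %3==0, count = (-115)*2+3 = -227
item=7: not %3==0, count = (-227)-7 = -234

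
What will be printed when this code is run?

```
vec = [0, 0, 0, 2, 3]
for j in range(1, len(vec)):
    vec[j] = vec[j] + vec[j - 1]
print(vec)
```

[0, 0, 0, 2, 5]

j=1: vec[1] = 0+0 = 0 → [0, 0, 0, 2, 3]
j=2: vec[2] = 0+0 = 0 → [0, 0, 0, 2, 3]
j=3: vec[3] = 2+0 = 2 → [0, 0, 0, 2, 3]
j=4: vec[4] = 3+2 = 5 → [0, 0, 0, 2, 5]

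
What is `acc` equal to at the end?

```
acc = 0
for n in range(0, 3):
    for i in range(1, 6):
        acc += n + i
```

60

n=0,i=1: acc = 0+1 = 1
n=0,i=2: acc = 1+2 = 3
n=0,i=3: acc = 3+3 = 6
n=0,i=4: acc = 6+4 = 10
n=0,i=5: acc = 10+5 = 15
n=1,i=1: acc = 15+2 = 17
n=1,i=2: acc = 17+3 = 20
n=1,i=3: acc = 20+4 = 24
n=1,i=4: acc = 24+5 = 29
n=1,i=5: acc = 29+6 = 35
n=2,i=1: acc = 35+3 = 38
n=2,i=2: acc = 38+4 = 42
n=2,i=3: acc = 42+5 = 47
n=2,i=4: acc = 47+6 = 53
n=2,i=5: acc = 53+7 = 60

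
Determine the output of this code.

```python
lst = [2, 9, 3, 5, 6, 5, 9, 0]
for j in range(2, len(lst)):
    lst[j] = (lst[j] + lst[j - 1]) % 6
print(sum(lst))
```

27

j=2: lst[2] = (3+9)%6 = 0 → [2, 9, 0, 5, 6, 5, 9, 0]
j=3: lst[3] = (5+0)%6 = 5 → [2, 9, 0, 5, 6, 5, 9, 0]
j=4: lst[4] = (6+5)%6 = 5 → [2, 9, 0, 5, 5, 5, 9, 0]
j=5: lst[5] = (5+5)%6 = 4 → [2, 9, 0, 5, 5, 4, 9, 0]
j=6: lst[6] = (9+4)%6 = 1 → [2, 9, 0, 5, 5, 4, 1, 0]
j=7: lst[7] = (0+1)%6 = 1 → [2, 9, 0, 5, 5, 4, 1, 1]
sum = 27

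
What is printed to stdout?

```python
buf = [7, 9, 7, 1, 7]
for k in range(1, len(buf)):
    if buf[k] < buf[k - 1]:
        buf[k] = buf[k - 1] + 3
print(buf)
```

k=1: 9>=7, unchanged → [7, 9, 7, 1, 7]
k=2: 7<9, buf[2] = 9+3 = 12 → [7, 9, 12, 1, 7]
k=3: 1<12, buf[3] = 12+3 = 15 → [7, 9, 12, 15, 7]
k=4: 7<15, buf[4] = 15+3 = 18 → [7, 9, 12, 15, 18]

[7, 9, 12, 15, 18]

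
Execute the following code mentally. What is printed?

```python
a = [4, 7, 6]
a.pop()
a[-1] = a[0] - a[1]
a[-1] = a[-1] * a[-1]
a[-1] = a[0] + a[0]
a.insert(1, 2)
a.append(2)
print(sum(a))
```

pop() removes 6 → [4, 7]
a[-1] = a[0]-a[1] = 4-7 = -3 → [4, -3]
a[-1] = a[-1]*a[-1] = (-3)*(-3) = 9 → [4, 9]
a[-1] = a[0]+a[0] = 4+4 = 8 → [4, 8]
insert 2 at 1 → [4, 2, 8]
append 2 → [4, 2, 8, 2]
sum = 16

16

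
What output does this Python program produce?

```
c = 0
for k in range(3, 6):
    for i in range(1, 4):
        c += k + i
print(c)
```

54

k=3,i=1: c = 0+4 = 4
k=3,i=2: c = 4+5 = 9
k=3,i=3: c = 9+6 = 15
k=4,i=1: c = 15+5 = 20
k=4,i=2: c = 20+6 = 26
k=4,i=3: c = 26+7 = 33
k=5,i=1: c = 33+6 = 39
k=5,i=2: c = 39+7 = 46
k=5,i=3: c = 46+8 = 54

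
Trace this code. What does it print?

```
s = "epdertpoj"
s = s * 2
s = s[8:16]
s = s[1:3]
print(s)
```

repeat ×2 → 'epdertpojepdertpoj'
slice [8:16] → 'jepdertp'
slice [1:3] → 'ep'

ep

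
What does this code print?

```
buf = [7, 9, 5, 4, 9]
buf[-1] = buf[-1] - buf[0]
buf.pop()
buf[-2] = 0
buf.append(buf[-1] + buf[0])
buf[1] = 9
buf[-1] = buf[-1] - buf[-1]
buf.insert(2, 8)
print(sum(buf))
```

28

buf[-1] = buf[-1]-buf[0] = 9-7 = 2 → [7, 9, 5, 4, 2]
pop() removes 2 → [7, 9, 5, 4]
buf[-2] = 0 → [7, 9, 0, 4]
append buf[-1]+buf[0] = 4+7 = 11 → [7, 9, 0, 4, 11]
buf[1] = 9 → [7, 9, 0, 4, 11]
buf[-1] = buf[-1]-buf[-1] = 11-11 = 0 → [7, 9, 0, 4, 0]
insert 8 at 2 → [7, 9, 8, 0, 4, 0]
sum = 28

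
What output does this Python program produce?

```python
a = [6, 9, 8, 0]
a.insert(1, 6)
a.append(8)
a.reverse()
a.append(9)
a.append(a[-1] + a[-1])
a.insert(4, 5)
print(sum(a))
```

insert 6 at 1 → [6, 6, 9, 8, 0]
append 8 → [6, 6, 9, 8, 0, 8]
reverse → [8, 0, 8, 9, 6, 6]
append 9 → [8, 0, 8, 9, 6, 6, 9]
append a[-1]+a[-1] = 9+9 = 18 → [8, 0, 8, 9, 6, 6, 9, 18]
insert 5 at 4 → [8, 0, 8, 9, 5, 6, 6, 9, 18]
sum = 69

69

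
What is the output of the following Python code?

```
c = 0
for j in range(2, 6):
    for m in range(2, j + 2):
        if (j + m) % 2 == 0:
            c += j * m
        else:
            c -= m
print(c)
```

j=2,m=2: even sum, c = 0+4 = 4
j=2,m=3: odd sum, c = 4-3 = 1
j=3,m=2: odd sum, c = 1-2 = -1
j=3,m=3: even sum, c = (-1)+9 = 8
j=3,m=4: odd sum, c = 8-4 = 4
j=4,m=2: even sum, c = 4+8 = 12
j=4,m=3: odd sum, c = 12-3 = 9
j=4,m=4: even sum, c = 9+16 = 25
j=4,m=5: odd sum, c = 25-5 = 20
j=5,m=2: odd sum, c = 20-2 = 18
j=5,m=3: even sum, c = 18+15 = 33
j=5,m=4: odd sum, c = 33-4 = 29
j=5,m=5: even sum, c = 29+25 = 54
j=5,m=6: odd sum, c = 54-6 = 48

48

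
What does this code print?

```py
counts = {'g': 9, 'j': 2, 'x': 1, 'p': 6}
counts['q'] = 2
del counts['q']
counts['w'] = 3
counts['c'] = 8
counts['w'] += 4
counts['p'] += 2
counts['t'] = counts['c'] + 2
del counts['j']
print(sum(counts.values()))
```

counts['q'] = 2 → {'g': 9, 'j': 2, 'x': 1, 'p': 6, 'q': 2}
del 'q' → {'g': 9, 'j': 2, 'x': 1, 'p': 6}
counts['w'] = 3 → {'g': 9, 'j': 2, 'x': 1, 'p': 6, 'w': 3}
counts['c'] = 8 → {'g': 9, 'j': 2, 'x': 1, 'p': 6, 'w': 3, 'c': 8}
counts['w'] = 3+4 = 7 → {'g': 9, 'j': 2, 'x': 1, 'p': 6, 'w': 7, 'c': 8}
counts['p'] = 6+2 = 8 → {'g': 9, 'j': 2, 'x': 1, 'p': 8, 'w': 7, 'c': 8}
counts['t'] = counts['c']+2 = 10 → {'g': 9, 'j': 2, 'x': 1, 'p': 8, 'w': 7, 'c': 8, 't': 10}
del 'j' → {'g': 9, 'x': 1, 'p': 8, 'w': 7, 'c': 8, 't': 10}
sum of values = 43

43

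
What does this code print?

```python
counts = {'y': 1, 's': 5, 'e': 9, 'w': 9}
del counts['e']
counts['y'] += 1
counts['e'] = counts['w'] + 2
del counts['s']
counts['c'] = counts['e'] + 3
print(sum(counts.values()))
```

36

del 'e' → {'y': 1, 's': 5, 'w': 9}
counts['y'] = 1+1 = 2 → {'y': 2, 's': 5, 'w': 9}
counts['e'] = counts['w']+2 = 11 → {'y': 2, 's': 5, 'w': 9, 'e': 11}
del 's' → {'y': 2, 'w': 9, 'e': 11}
counts['c'] = counts['e']+3 = 14 → {'y': 2, 'w': 9, 'e': 11, 'c': 14}
sum of values = 36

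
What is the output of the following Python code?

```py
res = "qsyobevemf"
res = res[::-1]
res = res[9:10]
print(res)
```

q

reverse → 'fmeveboysq'
slice [9:10] → 'q'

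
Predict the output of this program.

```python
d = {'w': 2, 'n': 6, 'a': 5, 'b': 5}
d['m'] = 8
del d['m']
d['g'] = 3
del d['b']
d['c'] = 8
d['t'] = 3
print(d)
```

{'w': 2, 'n': 6, 'a': 5, 'g': 3, 'c': 8, 't': 3}

d['m'] = 8 → {'w': 2, 'n': 6, 'a': 5, 'b': 5, 'm': 8}
del 'm' → {'w': 2, 'n': 6, 'a': 5, 'b': 5}
d['g'] = 3 → {'w': 2, 'n': 6, 'a': 5, 'b': 5, 'g': 3}
del 'b' → {'w': 2, 'n': 6, 'a': 5, 'g': 3}
d['c'] = 8 → {'w': 2, 'n': 6, 'a': 5, 'g': 3, 'c': 8}
d['t'] = 3 → {'w': 2, 'n': 6, 'a': 5, 'g': 3, 'c': 8, 't': 3}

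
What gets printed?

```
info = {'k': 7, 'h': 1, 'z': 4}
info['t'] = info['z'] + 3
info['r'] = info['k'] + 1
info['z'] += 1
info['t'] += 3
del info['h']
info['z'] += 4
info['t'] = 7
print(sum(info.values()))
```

31

info['t'] = info['z']+3 = 7 → {'k': 7, 'h': 1, 'z': 4, 't': 7}
info['r'] = info['k']+1 = 8 → {'k': 7, 'h': 1, 'z': 4, 't': 7, 'r': 8}
info['z'] = 4+1 = 5 → {'k': 7, 'h': 1, 'z': 5, 't': 7, 'r': 8}
info['t'] = 7+3 = 10 → {'k': 7, 'h': 1, 'z': 5, 't': 10, 'r': 8}
del 'h' → {'k': 7, 'z': 5, 't': 10, 'r': 8}
info['z'] = 5+4 = 9 → {'k': 7, 'z': 9, 't': 10, 'r': 8}
info['t'] = 7 → {'k': 7, 'z': 9, 't': 7, 'r': 8}
sum of values = 31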